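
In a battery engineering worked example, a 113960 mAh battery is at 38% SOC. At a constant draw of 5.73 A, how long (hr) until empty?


Convert: C_total = 113960 mAh = 113.96 Ah
Step 1: remaining = SOC/100 * C_total = 38/100 * 113.96 = 43.305 Ah
Step 2: t = remaining / I = 43.305 / 5.73 = 7.558 hr

7.558 hr


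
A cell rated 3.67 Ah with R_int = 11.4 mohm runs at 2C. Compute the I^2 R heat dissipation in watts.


Convert: R = 11.4 mohm = 0.0114 ohm
Step 1: I = C_rate * capacity = 2 * 3.67 = 7.34 A
Step 2: Q = I^2 * R = 7.34^2 * 0.0114 = 53.876 * 0.0114 = 0.6142 W

0.6142 W


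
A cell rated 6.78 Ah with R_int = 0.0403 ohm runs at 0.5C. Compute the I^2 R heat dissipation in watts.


Step 1: I = C_rate * capacity = 0.5 * 6.78 = 3.39 A
Step 2: Q = I^2 * R = 3.39^2 * 0.0403 = 11.492 * 0.0403 = 0.4631 W

0.4631 W


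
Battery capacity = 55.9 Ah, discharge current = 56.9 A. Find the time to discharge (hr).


t = capacity / current = 55.9 / 56.9 = 0.9824 hr

0.9824 hr


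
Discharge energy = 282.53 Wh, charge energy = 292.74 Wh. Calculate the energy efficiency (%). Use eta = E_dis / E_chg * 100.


Round-trip efficiency = 282.53/292.74 * 100% = 96.51%

96.51%


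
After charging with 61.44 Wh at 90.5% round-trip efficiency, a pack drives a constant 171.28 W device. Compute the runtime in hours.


Step 1: E_discharge = eta/100 * E_charge = 90.5/100 * 61.44 = 55.603 Wh
Step 2: t = E_discharge / P = 55.603 / 171.28 = 0.3246 hr

0.3246 hr


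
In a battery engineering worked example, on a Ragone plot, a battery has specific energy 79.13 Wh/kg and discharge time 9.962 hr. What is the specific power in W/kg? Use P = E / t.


P_specific = E / t = 79.13 / 9.962 = 7.943 W/kg

7.943 W/kg


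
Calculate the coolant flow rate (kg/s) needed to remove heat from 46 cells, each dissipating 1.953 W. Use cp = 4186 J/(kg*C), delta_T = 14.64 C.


Step 1: Total heat Q = 46 * 1.953 W = 89.838 W
Step 2: denom = cp * dT = 4186 * 14.64 = 61283
Step 3: m_dot = 89.838 / 61283 = 0.001466 kg/s

0.001466 kg/s


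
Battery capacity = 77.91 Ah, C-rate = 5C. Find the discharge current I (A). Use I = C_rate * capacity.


I = C_rate * capacity = 5 * 77.91 = 389.55 A

389.55 A


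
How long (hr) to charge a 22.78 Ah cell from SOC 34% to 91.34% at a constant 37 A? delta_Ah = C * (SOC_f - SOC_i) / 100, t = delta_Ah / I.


delta_Ah = 22.78 * (91.34 - 34) / 100 = 13.062 Ah
t = delta_Ah / I = 13.062 / 37 = 0.3530 hr

0.3530 hr


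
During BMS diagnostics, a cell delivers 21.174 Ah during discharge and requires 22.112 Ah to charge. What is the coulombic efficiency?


Coulombic efficiency = 21.174/22.112 * 100% = 95.76%

95.76%


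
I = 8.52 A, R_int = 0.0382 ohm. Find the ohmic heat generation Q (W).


I^2 = 72.59
Q = 72.59 * 0.0382 = 2.773 W

2.773 W


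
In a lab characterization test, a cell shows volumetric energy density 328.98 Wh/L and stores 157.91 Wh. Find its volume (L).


V = E / ED = 157.91 / 328.98 = 0.4800 L

0.4800 L


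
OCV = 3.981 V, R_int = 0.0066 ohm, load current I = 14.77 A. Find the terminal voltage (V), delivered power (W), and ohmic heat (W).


Step 1: V_terminal = OCV - I*R = 3.981 - 14.77 * 0.0066 = 3.8835 V
Step 2: P_out = V_terminal * I = 3.8835 * 14.77 = 57.36 W
Step 3: Q = I^2 * R = 14.77^2 * 0.0066 = 1.440 W

V=3.8835 V, P=57.36 W, Q=1.440 W


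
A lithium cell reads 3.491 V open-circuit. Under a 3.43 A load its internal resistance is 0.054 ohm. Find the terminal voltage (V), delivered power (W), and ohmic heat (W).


Step 1: V_terminal = OCV - I*R = 3.491 - 3.43 * 0.054 = 3.3058 V
Step 2: P_out = V_terminal * I = 3.3058 * 3.43 = 11.34 W
Step 3: Q = I^2 * R = 3.43^2 * 0.054 = 0.6353 W

V=3.3058 V, P=11.34 W, Q=0.6353 W


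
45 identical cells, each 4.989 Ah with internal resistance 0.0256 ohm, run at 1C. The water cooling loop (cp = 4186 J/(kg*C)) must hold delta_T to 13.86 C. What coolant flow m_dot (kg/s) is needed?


Step 1: I = 1 * 4.989 = 4.989 A
Step 2: Q_cell = I^2 * R = 4.989^2 * 0.0256 = 0.63719 W
Step 3: Q_total = 45 * 0.63719 = 28.674 W
Step 4: m_dot = Q_total / (cp * dT) = 28.674 / (4186 * 13.86) = 4.942e-04 kg/s

4.942e-04 kg/s


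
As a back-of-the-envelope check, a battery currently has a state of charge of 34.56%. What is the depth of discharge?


Complement of SOC: DOD = 100% - 34.56% = 65.44%

65.44%


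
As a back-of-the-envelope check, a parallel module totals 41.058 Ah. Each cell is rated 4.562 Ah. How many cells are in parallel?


n = C_total / C_cell = 41.058 / 4.562 = 9

9


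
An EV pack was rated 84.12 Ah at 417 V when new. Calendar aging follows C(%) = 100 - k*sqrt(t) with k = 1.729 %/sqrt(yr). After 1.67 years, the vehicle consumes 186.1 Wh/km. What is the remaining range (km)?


Step 1: capacity retention = 100 - 1.729 * sqrt(1.67) = 100 - 1.729 * 1.2923 = 97.766%
Step 2: C_now = 84.12 * 97.766/100 = 82.241 Ah
Step 3: E_pack = V * C_now = 417 * 82.241 = 34294 Wh
Step 4: range = E_pack / consumption = 34294 / 186.1 = 184.3 km

184.3 km


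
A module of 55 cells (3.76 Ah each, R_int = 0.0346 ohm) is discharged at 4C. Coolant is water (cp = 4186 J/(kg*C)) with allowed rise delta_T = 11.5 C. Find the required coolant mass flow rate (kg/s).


Step 1: I = 4 * 3.76 = 15.04 A
Step 2: Q_cell = I^2 * R = 15.04^2 * 0.0346 = 7.8266 W
Step 3: Q_total = 55 * 7.8266 = 430.46 W
Step 4: m_dot = Q_total / (cp * dT) = 430.46 / (4186 * 11.5) = 0.008942 kg/s

0.008942 kg/s


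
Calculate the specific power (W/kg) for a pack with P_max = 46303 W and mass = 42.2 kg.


SP = P / m = 46303 / 42.2 = 1097 W/kg

1097 W/kg


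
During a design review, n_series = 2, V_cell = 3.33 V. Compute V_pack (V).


Series voltages add: 2 * 3.33 V = 6.66 V

6.66 V


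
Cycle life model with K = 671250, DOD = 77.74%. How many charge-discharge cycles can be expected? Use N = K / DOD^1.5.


Step 1: DOD^1.5 = 77.74^1.5 = 685.44
Step 2: N = 671250 / 685.44 = 979.3 cycles

979.3 cycles


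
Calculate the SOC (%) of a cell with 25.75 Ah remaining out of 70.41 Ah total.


SOC = (remaining / total) * 100 = (25.75 / 70.41) * 100 = 36.57%

36.57%


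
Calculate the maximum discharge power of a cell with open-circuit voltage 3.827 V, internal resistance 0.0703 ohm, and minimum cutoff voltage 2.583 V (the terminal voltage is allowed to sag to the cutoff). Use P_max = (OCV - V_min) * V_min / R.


P_max = (OCV - V_min) * V_min / R = (3.827 - 2.583) * 2.583 / 0.0703 = 1.244 * 2.583 / 0.0703 = 45.71 W

45.71 W


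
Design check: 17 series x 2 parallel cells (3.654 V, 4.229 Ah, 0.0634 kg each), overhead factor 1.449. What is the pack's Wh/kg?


Step 1: V_pack = 17 * 3.654 = 62.118 V
Step 2: C_pack = 2 * 4.229 = 8.458 Ah
Step 3: E_pack = V_pack * C_pack = 62.118 * 8.458 = 525.39 Wh
Step 4: m_pack = 17 * 2 * 0.0634 * 1.449 = 3.1235 kg
Step 5: ED = E_pack / m_pack = 525.39 / 3.1235 = 168.2 Wh/kg

168.2 Wh/kg


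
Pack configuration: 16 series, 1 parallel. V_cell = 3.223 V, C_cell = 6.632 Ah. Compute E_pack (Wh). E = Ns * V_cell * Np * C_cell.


V_pack = 16 * 3.223 = 51.568 V
C_pack = 1 * 6.632 = 6.632 Ah
E = V_pack * C_pack = 51.568 * 6.632 = 342.0 Wh

342.0 Wh


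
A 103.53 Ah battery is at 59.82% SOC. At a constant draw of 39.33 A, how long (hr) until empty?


Step 1: remaining = SOC/100 * C_total = 59.82/100 * 103.53 = 61.932 Ah
Step 2: t = remaining / I = 61.932 / 39.33 = 1.575 hr

1.575 hr


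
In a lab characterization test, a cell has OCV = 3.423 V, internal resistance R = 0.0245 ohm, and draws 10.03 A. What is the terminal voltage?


V = OCV - I*R = 3.423 - 10.03 * 0.0245 = 3.177 V

3.177 V


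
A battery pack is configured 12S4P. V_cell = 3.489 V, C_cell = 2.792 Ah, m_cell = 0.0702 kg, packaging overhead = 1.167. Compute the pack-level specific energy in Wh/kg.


Step 1: V_pack = 12 * 3.489 = 41.868 V
Step 2: C_pack = 4 * 2.792 = 11.168 Ah
Step 3: E_pack = V_pack * C_pack = 41.868 * 11.168 = 467.58 Wh
Step 4: m_pack = 12 * 4 * 0.0702 * 1.167 = 3.9323 kg
Step 5: ED = E_pack / m_pack = 467.58 / 3.9323 = 118.9 Wh/kg

118.9 Wh/kg


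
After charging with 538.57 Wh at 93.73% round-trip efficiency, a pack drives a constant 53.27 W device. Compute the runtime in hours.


Step 1: E_discharge = eta/100 * E_charge = 93.73/100 * 538.57 = 504.8 Wh
Step 2: t = E_discharge / P = 504.8 / 53.27 = 9.476 hr

9.476 hr


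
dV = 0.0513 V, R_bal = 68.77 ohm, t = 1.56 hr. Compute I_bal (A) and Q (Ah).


I_bal = dV / R = 0.0513 / 68.77 = 7.4596e-04 A
Q = I_bal * t = 7.4596e-04 * 1.56 = 0.001164 Ah

I=7.4596e-04 A, Q=0.001164 Ah


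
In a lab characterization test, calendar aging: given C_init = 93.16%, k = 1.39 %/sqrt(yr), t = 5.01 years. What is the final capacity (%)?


Step 1: sqrt(5.01 yr) = 2.2383
Step 2: drop = 1.39 * 2.2383 = 3.1112
Step 3: C_final = 93.16 - 3.1112 = 90.05%

90.05%


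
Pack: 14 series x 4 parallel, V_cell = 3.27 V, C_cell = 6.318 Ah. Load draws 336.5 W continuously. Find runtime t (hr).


Step 1: E_pack = Ns * V_cell * Np * C_cell = 14 * 3.27 * 4 * 6.318 = 1157 Wh
Step 2: t = E_pack / P = 1157 / 336.5 = 3.438 hr

3.438 hr


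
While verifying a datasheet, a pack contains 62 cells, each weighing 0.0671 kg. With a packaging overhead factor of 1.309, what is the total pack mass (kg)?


Cell mass sum = 62 * 0.0671 = 4.1602 kg
With overhead 1.309: m_pack = 4.1602 * 1.309 = 5.446 kg

5.446 kg


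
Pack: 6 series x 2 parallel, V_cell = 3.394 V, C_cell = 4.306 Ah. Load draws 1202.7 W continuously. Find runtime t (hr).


Step 1: E_pack = Ns * V_cell * Np * C_cell = 6 * 3.394 * 2 * 4.306 = 175.37 Wh
Step 2: t = E_pack / P = 175.37 / 1202.7 = 0.1458 hr

0.1458 hr


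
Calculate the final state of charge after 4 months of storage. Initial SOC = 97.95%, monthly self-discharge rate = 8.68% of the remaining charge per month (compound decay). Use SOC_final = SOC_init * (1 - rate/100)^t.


Monthly retention factor = 1 - 8.68/100 = 0.9132
Over 4 months: factor^4 = 0.69545
SOC_final = 97.95 * 0.69545 = 68.12%

68.12%


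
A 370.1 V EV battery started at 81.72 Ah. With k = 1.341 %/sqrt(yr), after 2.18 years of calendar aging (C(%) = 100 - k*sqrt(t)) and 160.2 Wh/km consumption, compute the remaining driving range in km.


Step 1: capacity retention = 100 - 1.341 * sqrt(2.18) = 100 - 1.341 * 1.4765 = 98.02%
Step 2: C_now = 81.72 * 98.02/100 = 80.102 Ah
Step 3: E_pack = V * C_now = 370.1 * 80.102 = 29646 Wh
Step 4: range = E_pack / consumption = 29646 / 160.2 = 185.1 km

185.1 km


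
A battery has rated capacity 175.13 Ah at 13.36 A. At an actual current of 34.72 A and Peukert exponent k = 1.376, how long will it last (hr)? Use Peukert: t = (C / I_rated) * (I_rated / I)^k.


Step 1: t_rated = C / I_rated = 175.13 / 13.36 = 13.109 hr
Step 2: ratio = 13.36 / 34.72 = 0.38479
Step 3: ratio^k = 0.38479^1.376 = 0.2687
Step 4: t = t_rated * ratio^k = 13.109 * 0.2687 = 3.522 hr

3.522 hr


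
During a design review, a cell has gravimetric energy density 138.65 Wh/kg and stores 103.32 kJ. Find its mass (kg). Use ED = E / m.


Convert: E = 103.32 kJ = 28.7 Wh
m = E / ED = 28.7 / 138.65 = 0.2070 kg

0.2070 kg


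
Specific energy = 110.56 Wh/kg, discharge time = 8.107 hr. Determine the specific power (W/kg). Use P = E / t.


Specific power = 110.56 Wh/kg / 8.107 hr = 13.64 W/kg

13.64 W/kg


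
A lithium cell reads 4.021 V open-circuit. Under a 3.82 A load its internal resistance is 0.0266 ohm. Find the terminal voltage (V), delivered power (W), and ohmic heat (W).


Step 1: V_terminal = OCV - I*R = 4.021 - 3.82 * 0.0266 = 3.9194 V
Step 2: P_out = V_terminal * I = 3.9194 * 3.82 = 14.97 W
Step 3: Q = I^2 * R = 3.82^2 * 0.0266 = 0.3882 W

V=3.9194 V, P=14.97 W, Q=0.3882 W


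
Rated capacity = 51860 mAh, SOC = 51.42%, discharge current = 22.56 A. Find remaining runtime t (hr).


Convert: C_total = 51860 mAh = 51.86 Ah
Step 1: remaining = SOC/100 * C_total = 51.42/100 * 51.86 = 26.666 Ah
Step 2: t = remaining / I = 26.666 / 22.56 = 1.182 hr

1.182 hr


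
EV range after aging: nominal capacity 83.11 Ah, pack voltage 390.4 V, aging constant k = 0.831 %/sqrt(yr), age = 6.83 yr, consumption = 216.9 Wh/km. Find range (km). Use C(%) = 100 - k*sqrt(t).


Step 1: capacity retention = 100 - 0.831 * sqrt(6.83) = 100 - 0.831 * 2.6134 = 97.828%
Step 2: C_now = 83.11 * 97.828/100 = 81.305 Ah
Step 3: E_pack = V * C_now = 390.4 * 81.305 = 31741 Wh
Step 4: range = E_pack / consumption = 31741 / 216.9 = 146.3 km

146.3 km


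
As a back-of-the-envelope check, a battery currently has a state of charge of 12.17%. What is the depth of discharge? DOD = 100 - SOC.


Complement of SOC: DOD = 100% - 12.17% = 87.83%

87.83%


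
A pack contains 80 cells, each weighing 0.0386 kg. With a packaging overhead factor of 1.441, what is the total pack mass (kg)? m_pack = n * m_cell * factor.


m_pack = n * m_cell * overhead = 80 * 0.0386 * 1.441 = 4.450 kg

4.450 kg


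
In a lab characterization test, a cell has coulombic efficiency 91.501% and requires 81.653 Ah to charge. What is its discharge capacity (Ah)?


Q_dis = eta/100 * Q_chg = 91.501/100 * 81.653 = 74.71 Ah

74.71 Ah


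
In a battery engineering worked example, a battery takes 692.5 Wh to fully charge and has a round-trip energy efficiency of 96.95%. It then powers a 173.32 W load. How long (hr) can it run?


Step 1: E_discharge = eta/100 * E_charge = 96.95/100 * 692.5 = 671.38 Wh
Step 2: t = E_discharge / P = 671.38 / 173.32 = 3.874 hr

3.874 hr


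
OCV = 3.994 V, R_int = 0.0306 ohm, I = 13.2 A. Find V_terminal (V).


IR drop = 13.2 * 0.0306 = 0.40392 V
V = 3.994 - 0.40392 = 3.590 V

3.590 V


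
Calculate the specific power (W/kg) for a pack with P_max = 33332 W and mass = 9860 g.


Convert: m = 9860 g = 9.86 kg
Specific power = 33332 W / 9.86 kg = 3381 W/kg

3381 W/kg


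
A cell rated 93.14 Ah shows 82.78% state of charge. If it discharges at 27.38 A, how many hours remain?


Step 1: remaining = SOC/100 * C_total = 82.78/100 * 93.14 = 77.101 Ah
Step 2: t = remaining / I = 77.101 / 27.38 = 2.816 hr

2.816 hr


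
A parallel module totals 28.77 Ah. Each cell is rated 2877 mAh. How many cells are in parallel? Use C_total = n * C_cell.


Convert: C_cell = 2877 mAh = 2.877 Ah
n = C_total / C_cell = 28.77 / 2.877 = 10

10


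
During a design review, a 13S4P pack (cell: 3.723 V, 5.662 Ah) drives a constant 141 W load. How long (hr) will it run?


Step 1: E_pack = Ns * V_cell * Np * C_cell = 13 * 3.723 * 4 * 5.662 = 1096.1 Wh
Step 2: t = E_pack / P = 1096.1 / 141 = 7.774 hr

7.774 hr


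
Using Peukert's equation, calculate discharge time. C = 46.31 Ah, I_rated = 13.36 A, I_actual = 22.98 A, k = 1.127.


Step 1: t_rated = C / I_rated = 46.31 / 13.36 = 3.4663 hr
Step 2: ratio = 13.36 / 22.98 = 0.58138
Step 3: ratio^k = 0.58138^1.127 = 0.54268
Step 4: t = t_rated * ratio^k = 3.4663 * 0.54268 = 1.881 hr

1.881 hr


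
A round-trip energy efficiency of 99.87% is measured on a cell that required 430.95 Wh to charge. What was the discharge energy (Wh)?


E_dis = eta/100 * E_chg = 99.87/100 * 430.95 = 430.4 Wh

430.4 Wh


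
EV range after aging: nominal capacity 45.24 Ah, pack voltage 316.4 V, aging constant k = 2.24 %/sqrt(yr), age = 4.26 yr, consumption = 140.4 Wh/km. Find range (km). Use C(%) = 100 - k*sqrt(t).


Step 1: capacity retention = 100 - 2.24 * sqrt(4.26) = 100 - 2.24 * 2.064 = 95.377%
Step 2: C_now = 45.24 * 95.377/100 = 43.149 Ah
Step 3: E_pack = V * C_now = 316.4 * 43.149 = 13652 Wh
Step 4: range = E_pack / consumption = 13652 / 140.4 = 97.24 km

97.24 km


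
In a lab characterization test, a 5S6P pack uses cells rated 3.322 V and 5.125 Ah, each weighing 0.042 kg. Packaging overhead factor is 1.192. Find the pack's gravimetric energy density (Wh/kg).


Step 1: V_pack = 5 * 3.322 = 16.61 V
Step 2: C_pack = 6 * 5.125 = 30.75 Ah
Step 3: E_pack = V_pack * C_pack = 16.61 * 30.75 = 510.76 Wh
Step 4: m_pack = 5 * 6 * 0.042 * 1.192 = 1.5019 kg
Step 5: ED = E_pack / m_pack = 510.76 / 1.5019 = 340.1 Wh/kg

340.1 Wh/kg


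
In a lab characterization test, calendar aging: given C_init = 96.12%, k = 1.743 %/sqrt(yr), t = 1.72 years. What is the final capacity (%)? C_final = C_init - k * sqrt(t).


sqrt(t) = sqrt(1.72) = 1.3115
C_final = 96.12 - 1.743 * 1.3115 = 93.83%

93.83%


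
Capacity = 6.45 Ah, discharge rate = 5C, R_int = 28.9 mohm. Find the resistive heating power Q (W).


Convert: R = 28.9 mohm = 0.0289 ohm
Step 1: I = C_rate * capacity = 5 * 6.45 = 32.25 A
Step 2: Q = I^2 * R = 32.25^2 * 0.0289 = 1040.1 * 0.0289 = 30.06 W

30.06 W


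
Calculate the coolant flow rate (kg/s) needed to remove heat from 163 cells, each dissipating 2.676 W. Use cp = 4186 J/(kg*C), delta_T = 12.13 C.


Step 1: Total heat Q = 163 * 2.676 W = 436.19 W
Step 2: denom = cp * dT = 4186 * 12.13 = 50776
Step 3: m_dot = 436.19 / 50776 = 0.008590 kg/s

0.008590 kg/s


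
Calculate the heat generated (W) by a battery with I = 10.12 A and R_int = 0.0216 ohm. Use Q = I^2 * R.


Q = I^2 * R = 10.12^2 * 0.0216 = 2.212 W

2.212 W


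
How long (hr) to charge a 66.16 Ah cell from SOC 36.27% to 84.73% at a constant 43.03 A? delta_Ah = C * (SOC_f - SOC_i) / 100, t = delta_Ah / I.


delta_Ah = 66.16 * (84.73 - 36.27) / 100 = 32.061 Ah
t = delta_Ah / I = 32.061 / 43.03 = 0.7451 hr

0.7451 hr


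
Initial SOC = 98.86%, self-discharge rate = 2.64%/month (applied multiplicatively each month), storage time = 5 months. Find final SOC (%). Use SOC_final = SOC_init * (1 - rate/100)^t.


Monthly retention factor = 1 - 2.64/100 = 0.9736
Over 5 months: factor^5 = 0.87479
SOC_final = 98.86 * 0.87479 = 86.48%

86.48%


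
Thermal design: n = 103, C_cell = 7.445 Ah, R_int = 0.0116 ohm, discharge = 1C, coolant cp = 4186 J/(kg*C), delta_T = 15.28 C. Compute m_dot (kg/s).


Step 1: I = 1 * 7.445 = 7.445 A
Step 2: Q_cell = I^2 * R = 7.445^2 * 0.0116 = 0.64297 W
Step 3: Q_total = 103 * 0.64297 = 66.226 W
Step 4: m_dot = Q_total / (cp * dT) = 66.226 / (4186 * 15.28) = 0.001035 kg/s

0.001035 kg/s


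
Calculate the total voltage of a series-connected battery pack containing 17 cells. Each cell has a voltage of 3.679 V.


Series voltages add: 17 * 3.679 V = 62.543 V

62.543 V


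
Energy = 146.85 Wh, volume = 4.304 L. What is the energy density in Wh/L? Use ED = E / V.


ED = E / V = 146.85 / 4.304 = 34.12 Wh/L

34.12 Wh/L


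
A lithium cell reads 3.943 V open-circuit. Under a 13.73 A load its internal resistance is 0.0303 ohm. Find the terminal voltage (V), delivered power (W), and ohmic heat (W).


Step 1: V_terminal = OCV - I*R = 3.943 - 13.73 * 0.0303 = 3.527 V
Step 2: P_out = V_terminal * I = 3.527 * 13.73 = 48.43 W
Step 3: Q = I^2 * R = 13.73^2 * 0.0303 = 5.712 W

V=3.527 V, P=48.43 W, Q=5.712 W


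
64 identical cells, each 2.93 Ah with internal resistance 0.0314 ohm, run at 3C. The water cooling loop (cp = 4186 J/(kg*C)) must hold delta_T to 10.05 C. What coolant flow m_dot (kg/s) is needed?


Step 1: I = 3 * 2.93 = 8.79 A
Step 2: Q_cell = I^2 * R = 8.79^2 * 0.0314 = 2.4261 W
Step 3: Q_total = 64 * 2.4261 = 155.27 W
Step 4: m_dot = Q_total / (cp * dT) = 155.27 / (4186 * 10.05) = 0.003691 kg/s

0.003691 kg/s


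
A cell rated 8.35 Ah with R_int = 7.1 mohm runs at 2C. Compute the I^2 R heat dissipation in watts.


Convert: R = 7.1 mohm = 0.0071 ohm
Step 1: I = C_rate * capacity = 2 * 8.35 = 16.7 A
Step 2: Q = I^2 * R = 16.7^2 * 0.0071 = 278.89 * 0.0071 = 1.980 W

1.980 W


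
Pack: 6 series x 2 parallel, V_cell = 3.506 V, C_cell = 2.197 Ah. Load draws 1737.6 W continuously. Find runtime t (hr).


Step 1: E_pack = Ns * V_cell * Np * C_cell = 6 * 3.506 * 2 * 2.197 = 92.432 Wh
Step 2: t = E_pack / P = 92.432 / 1737.6 = 0.05320 hr

0.05320 hr


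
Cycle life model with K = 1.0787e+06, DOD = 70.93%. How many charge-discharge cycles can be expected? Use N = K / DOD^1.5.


Step 1: DOD^1.5 = 70.93^1.5 = 597.37
Step 2: N = 1.0787e+06 / 597.37 = 1806 cycles

1806 cycles


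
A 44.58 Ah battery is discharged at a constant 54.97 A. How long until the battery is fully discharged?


Runtime = 44.58 Ah / 54.97 A = 0.8110 hr

0.8110 hr


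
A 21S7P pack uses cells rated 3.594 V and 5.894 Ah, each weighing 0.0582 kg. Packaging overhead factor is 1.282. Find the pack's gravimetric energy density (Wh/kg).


Step 1: V_pack = 21 * 3.594 = 75.474 V
Step 2: C_pack = 7 * 5.894 = 41.258 Ah
Step 3: E_pack = V_pack * C_pack = 75.474 * 41.258 = 3113.9 Wh
Step 4: m_pack = 21 * 7 * 0.0582 * 1.282 = 10.968 kg
Step 5: ED = E_pack / m_pack = 3113.9 / 10.968 = 283.9 Wh/kg

283.9 Wh/kg


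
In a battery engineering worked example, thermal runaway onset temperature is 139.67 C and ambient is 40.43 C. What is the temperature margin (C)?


Safety margin = 139.67 C - 40.43 C = 99.24 C

99.24 C


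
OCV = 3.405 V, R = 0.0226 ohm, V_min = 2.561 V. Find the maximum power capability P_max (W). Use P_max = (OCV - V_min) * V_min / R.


dV = OCV - V_min = 0.844 V (so I_max = dV / R)
P_max = dV * V_min / R = 0.844 * 2.561 / 0.0226 = 95.64 W

95.64 W


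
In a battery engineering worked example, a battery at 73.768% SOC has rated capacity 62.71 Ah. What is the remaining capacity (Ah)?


remaining = SOC / 100 * total = 73.768 / 100 * 62.71 = 46.26 Ah

46.26 Ah


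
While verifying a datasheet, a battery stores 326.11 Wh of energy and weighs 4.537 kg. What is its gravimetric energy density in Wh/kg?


Specific energy = 326.11 Wh / 4.537 kg = 71.88 Wh/kg

71.88 Wh/kg


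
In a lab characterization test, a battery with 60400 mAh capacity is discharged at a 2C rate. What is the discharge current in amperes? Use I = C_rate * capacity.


Convert: capacity = 60400 mAh = 60.4 Ah
I = C_rate * capacity = 2 * 60.4 = 120.8 A

120.8 A


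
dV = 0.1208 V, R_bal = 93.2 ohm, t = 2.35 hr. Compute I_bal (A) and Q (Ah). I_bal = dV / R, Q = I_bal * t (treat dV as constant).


First, Ohm's law: I_bal = 0.1208 V / 93.2 ohm = 0.0012961 A
Then Q = I * t = 0.0012961 A * 2.35 hr = 0.003046 Ah

I=0.0012961 A, Q=0.003046 Ah


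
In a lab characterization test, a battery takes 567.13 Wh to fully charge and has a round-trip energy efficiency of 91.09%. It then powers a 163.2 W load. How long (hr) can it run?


Step 1: E_discharge = eta/100 * E_charge = 91.09/100 * 567.13 = 516.6 Wh
Step 2: t = E_discharge / P = 516.6 / 163.2 = 3.165 hr

3.165 hr


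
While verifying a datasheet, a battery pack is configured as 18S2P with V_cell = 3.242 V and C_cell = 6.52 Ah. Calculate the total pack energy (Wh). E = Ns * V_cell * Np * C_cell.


V_pack = 18 * 3.242 = 58.356 V
C_pack = 2 * 6.52 = 13.04 Ah
E = V_pack * C_pack = 58.356 * 13.04 = 761.0 Wh

761.0 Wh


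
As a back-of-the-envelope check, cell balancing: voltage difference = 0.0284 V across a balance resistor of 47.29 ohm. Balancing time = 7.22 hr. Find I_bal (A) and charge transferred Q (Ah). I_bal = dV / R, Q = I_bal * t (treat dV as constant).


First, Ohm's law: I_bal = 0.0284 V / 47.29 ohm = 6.0055e-04 A
Then Q = I * t = 6.0055e-04 A * 7.22 hr = 0.004336 Ah

I=6.0055e-04 A, Q=0.004336 Ah


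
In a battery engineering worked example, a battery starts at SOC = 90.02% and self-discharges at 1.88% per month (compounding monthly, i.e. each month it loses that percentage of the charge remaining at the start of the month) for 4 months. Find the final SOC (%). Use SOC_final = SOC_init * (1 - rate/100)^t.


decay = (1 - 1.88/100)^4 = 0.92689
SOC_final = 90.02 * 0.92689 = 83.44%

83.44%


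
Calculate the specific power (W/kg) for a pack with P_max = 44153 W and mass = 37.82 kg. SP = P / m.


SP = P / m = 44153 / 37.82 = 1167 W/kg

1167 W/kg


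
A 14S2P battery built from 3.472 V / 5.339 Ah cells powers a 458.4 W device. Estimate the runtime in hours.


Step 1: E_pack = Ns * V_cell * Np * C_cell = 14 * 3.472 * 2 * 5.339 = 519.04 Wh
Step 2: t = E_pack / P = 519.04 / 458.4 = 1.132 hr

1.132 hr


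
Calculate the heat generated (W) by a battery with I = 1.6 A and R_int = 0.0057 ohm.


I^2 = 2.56
Q = 2.56 * 0.0057 = 0.01459 W

0.01459 W


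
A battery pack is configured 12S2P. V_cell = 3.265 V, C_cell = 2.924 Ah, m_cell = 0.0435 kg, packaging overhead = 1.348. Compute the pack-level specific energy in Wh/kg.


Step 1: V_pack = 12 * 3.265 = 39.18 V
Step 2: C_pack = 2 * 2.924 = 5.848 Ah
Step 3: E_pack = V_pack * C_pack = 39.18 * 5.848 = 229.12 Wh
Step 4: m_pack = 12 * 2 * 0.0435 * 1.348 = 1.4073 kg
Step 5: ED = E_pack / m_pack = 229.12 / 1.4073 = 162.8 Wh/kg

162.8 Wh/kg


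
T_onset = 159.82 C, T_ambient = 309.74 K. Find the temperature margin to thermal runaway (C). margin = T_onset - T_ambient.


Convert: T_ambient = 309.74 K = 36.59 C
margin = 159.82 - 36.59 = 123.23 C

123.23 C


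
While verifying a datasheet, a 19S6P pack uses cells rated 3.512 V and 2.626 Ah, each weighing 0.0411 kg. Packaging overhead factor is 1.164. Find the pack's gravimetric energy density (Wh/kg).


Step 1: V_pack = 19 * 3.512 = 66.728 V
Step 2: C_pack = 6 * 2.626 = 15.756 Ah
Step 3: E_pack = V_pack * C_pack = 66.728 * 15.756 = 1051.4 Wh
Step 4: m_pack = 19 * 6 * 0.0411 * 1.164 = 5.4538 kg
Step 5: ED = E_pack / m_pack = 1051.4 / 5.4538 = 192.8 Wh/kg

192.8 Wh/kg


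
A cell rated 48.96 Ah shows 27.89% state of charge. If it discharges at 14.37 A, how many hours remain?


Step 1: remaining = SOC/100 * C_total = 27.89/100 * 48.96 = 13.655 Ah
Step 2: t = remaining / I = 13.655 / 14.37 = 0.9502 hr

0.9502 hr


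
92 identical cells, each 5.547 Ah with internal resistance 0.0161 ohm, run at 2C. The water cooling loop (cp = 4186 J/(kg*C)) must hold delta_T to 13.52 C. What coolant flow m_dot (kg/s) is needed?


Step 1: I = 2 * 5.547 = 11.094 A
Step 2: Q_cell = I^2 * R = 11.094^2 * 0.0161 = 1.9815 W
Step 3: Q_total = 92 * 1.9815 = 182.3 W
Step 4: m_dot = Q_total / (cp * dT) = 182.3 / (4186 * 13.52) = 0.003221 kg/s

0.003221 kg/s


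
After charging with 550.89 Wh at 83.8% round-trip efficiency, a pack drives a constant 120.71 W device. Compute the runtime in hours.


Step 1: E_discharge = eta/100 * E_charge = 83.8/100 * 550.89 = 461.65 Wh
Step 2: t = E_discharge / P = 461.65 / 120.71 = 3.824 hr

3.824 hr


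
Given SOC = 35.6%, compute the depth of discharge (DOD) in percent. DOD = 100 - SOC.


Complement of SOC: DOD = 100% - 35.6% = 64.4%

64.4%


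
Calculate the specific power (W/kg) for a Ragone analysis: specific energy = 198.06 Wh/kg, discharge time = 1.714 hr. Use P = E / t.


P_specific = E / t = 198.06 / 1.714 = 115.6 W/kg

115.6 W/kg


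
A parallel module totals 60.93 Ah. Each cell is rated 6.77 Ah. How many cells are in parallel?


n = C_total / C_cell = 60.93 / 6.77 = 9

9


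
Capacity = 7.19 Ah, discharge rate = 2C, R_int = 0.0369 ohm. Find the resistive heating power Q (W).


Step 1: I = C_rate * capacity = 2 * 7.19 = 14.38 A
Step 2: Q = I^2 * R = 14.38^2 * 0.0369 = 206.78 * 0.0369 = 7.630 W

7.630 W


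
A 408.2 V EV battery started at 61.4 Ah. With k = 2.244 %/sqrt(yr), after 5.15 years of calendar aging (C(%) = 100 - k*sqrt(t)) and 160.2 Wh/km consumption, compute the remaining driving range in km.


Step 1: capacity retention = 100 - 2.244 * sqrt(5.15) = 100 - 2.244 * 2.2694 = 94.907%
Step 2: C_now = 61.4 * 94.907/100 = 58.273 Ah
Step 3: E_pack = V * C_now = 408.2 * 58.273 = 23787 Wh
Step 4: range = E_pack / consumption = 23787 / 160.2 = 148.5 km

148.5 km


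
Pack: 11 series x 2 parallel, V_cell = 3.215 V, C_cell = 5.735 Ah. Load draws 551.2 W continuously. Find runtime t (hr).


Step 1: E_pack = Ns * V_cell * Np * C_cell = 11 * 3.215 * 2 * 5.735 = 405.64 Wh
Step 2: t = E_pack / P = 405.64 / 551.2 = 0.7359 hr

0.7359 hr


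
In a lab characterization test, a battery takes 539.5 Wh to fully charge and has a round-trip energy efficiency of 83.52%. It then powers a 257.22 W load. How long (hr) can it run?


Step 1: E_discharge = eta/100 * E_charge = 83.52/100 * 539.5 = 450.59 Wh
Step 2: t = E_discharge / P = 450.59 / 257.22 = 1.752 hr

1.752 hr


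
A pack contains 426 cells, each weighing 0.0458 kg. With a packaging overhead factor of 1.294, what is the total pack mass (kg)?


Cell mass sum = 426 * 0.0458 = 19.511 kg
With overhead 1.294: m_pack = 19.511 * 1.294 = 25.25 kg

25.25 kg


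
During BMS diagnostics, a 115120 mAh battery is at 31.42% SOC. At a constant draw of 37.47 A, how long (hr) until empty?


Convert: C_total = 115120 mAh = 115.12 Ah
Step 1: remaining = SOC/100 * C_total = 31.42/100 * 115.12 = 36.171 Ah
Step 2: t = remaining / I = 36.171 / 37.47 = 0.9653 hr

0.9653 hr


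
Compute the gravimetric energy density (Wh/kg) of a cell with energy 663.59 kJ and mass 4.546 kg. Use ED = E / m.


Convert: E = 663.59 kJ = 184.33 Wh
ED = E / m = 184.33 / 4.546 = 40.55 Wh/kg

40.55 Wh/kg


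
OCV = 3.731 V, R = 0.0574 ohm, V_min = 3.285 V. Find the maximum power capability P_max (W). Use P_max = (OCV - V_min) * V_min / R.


dV = OCV - V_min = 0.446 V (so I_max = dV / R)
P_max = dV * V_min / R = 0.446 * 3.285 / 0.0574 = 25.52 W

25.52 W


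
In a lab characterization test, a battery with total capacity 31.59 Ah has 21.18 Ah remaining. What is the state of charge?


SOC% = 21.18 / 31.59 * 100 = 67.05%

67.05%


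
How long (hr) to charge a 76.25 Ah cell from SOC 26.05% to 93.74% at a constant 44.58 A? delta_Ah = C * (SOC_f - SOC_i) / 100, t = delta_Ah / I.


delta_Ah = 76.25 * (93.74 - 26.05) / 100 = 51.614 Ah
t = delta_Ah / I = 51.614 / 44.58 = 1.158 hr

1.158 hr


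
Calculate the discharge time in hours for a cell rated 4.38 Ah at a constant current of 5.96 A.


t = capacity / current = 4.38 / 5.96 = 0.7349 hr

0.7349 hr


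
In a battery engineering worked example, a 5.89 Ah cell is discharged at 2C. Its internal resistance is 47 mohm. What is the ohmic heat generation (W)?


Convert: R = 47 mohm = 0.047 ohm
Step 1: I = C_rate * capacity = 2 * 5.89 = 11.78 A
Step 2: Q = I^2 * R = 11.78^2 * 0.047 = 138.77 * 0.047 = 6.522 W

6.522 W


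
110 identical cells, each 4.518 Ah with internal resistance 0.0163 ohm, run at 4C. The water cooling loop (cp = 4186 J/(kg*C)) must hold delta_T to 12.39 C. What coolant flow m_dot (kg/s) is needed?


Step 1: I = 4 * 4.518 = 18.072 A
Step 2: Q_cell = I^2 * R = 18.072^2 * 0.0163 = 5.3235 W
Step 3: Q_total = 110 * 5.3235 = 585.59 W
Step 4: m_dot = Q_total / (cp * dT) = 585.59 / (4186 * 12.39) = 0.01129 kg/s

0.01129 kg/s


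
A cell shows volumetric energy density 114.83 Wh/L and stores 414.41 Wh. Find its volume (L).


V = E / ED = 414.41 / 114.83 = 3.609 L

3.609 L


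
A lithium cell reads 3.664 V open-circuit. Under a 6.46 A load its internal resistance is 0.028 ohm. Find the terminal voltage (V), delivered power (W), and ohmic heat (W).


Step 1: V_terminal = OCV - I*R = 3.664 - 6.46 * 0.028 = 3.4831 V
Step 2: P_out = V_terminal * I = 3.4831 * 6.46 = 22.50 W
Step 3: Q = I^2 * R = 6.46^2 * 0.028 = 1.168 W

V=3.4831 V, P=22.50 W, Q=1.168 W


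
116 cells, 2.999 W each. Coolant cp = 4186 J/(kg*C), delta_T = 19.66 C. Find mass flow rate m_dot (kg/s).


Q_total = 116 * 2.999 = 347.88 W
m_dot = Q_total / (cp * dT) = 347.88 / (4186 * 19.66) = 0.004227 kg/s

0.004227 kg/s


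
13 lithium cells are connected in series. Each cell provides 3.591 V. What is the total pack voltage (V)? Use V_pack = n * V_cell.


Series voltages add: 13 * 3.591 V = 46.683 V

46.683 V


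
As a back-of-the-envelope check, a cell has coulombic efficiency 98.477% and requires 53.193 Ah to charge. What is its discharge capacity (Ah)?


Q_dis = eta/100 * Q_chg = 98.477/100 * 53.193 = 52.38 Ah

52.38 Ah


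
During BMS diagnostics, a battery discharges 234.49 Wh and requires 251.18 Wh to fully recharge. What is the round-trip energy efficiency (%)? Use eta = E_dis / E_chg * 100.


eta_e = E_dis / E_chg * 100 = 234.49 / 251.18 * 100 = 93.36%

93.36%


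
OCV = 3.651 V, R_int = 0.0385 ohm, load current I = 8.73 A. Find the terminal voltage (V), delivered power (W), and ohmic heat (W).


Step 1: V_terminal = OCV - I*R = 3.651 - 8.73 * 0.0385 = 3.3149 V
Step 2: P_out = V_terminal * I = 3.3149 * 8.73 = 28.94 W
Step 3: Q = I^2 * R = 8.73^2 * 0.0385 = 2.934 W

V=3.3149 V, P=28.94 W, Q=2.934 W


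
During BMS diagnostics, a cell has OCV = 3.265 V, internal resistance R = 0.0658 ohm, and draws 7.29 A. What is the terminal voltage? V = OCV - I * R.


IR drop = 7.29 * 0.0658 = 0.47968 V
V = 3.265 - 0.47968 = 2.785 V

2.785 V


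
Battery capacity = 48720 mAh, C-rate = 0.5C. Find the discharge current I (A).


Convert: capacity = 48720 mAh = 48.72 Ah
I = C_rate * capacity = 0.5 * 48.72 = 24.36 A

24.36 A


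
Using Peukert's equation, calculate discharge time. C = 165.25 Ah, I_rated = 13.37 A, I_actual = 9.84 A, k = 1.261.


t_rated = C / I_rated = 165.25 / 13.37 = 12.36 hr
(I_rated/I)^k = (1.3587)^1.261 = 1.4719
t = t_rated * (I_rated/I)^k = 12.36 * 1.4719 = 18.19 hr

18.19 hr


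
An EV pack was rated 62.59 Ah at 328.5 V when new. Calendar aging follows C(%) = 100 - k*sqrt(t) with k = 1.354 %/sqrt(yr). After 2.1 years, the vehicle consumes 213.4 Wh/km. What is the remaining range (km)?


Step 1: capacity retention = 100 - 1.354 * sqrt(2.1) = 100 - 1.354 * 1.4491 = 98.038%
Step 2: C_now = 62.59 * 98.038/100 = 61.362 Ah
Step 3: E_pack = V * C_now = 328.5 * 61.362 = 20157 Wh
Step 4: range = E_pack / consumption = 20157 / 213.4 = 94.46 km

94.46 km


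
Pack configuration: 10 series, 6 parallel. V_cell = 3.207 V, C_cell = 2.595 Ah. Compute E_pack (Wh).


V_pack = 10 * 3.207 = 32.07 V
C_pack = 6 * 2.595 = 15.57 Ah
E = V_pack * C_pack = 32.07 * 15.57 = 499.3 Wh

499.3 Wh


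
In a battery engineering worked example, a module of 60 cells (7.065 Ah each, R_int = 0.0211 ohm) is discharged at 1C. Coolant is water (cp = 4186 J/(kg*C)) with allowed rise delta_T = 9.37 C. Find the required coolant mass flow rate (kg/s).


Step 1: I = 1 * 7.065 = 7.065 A
Step 2: Q_cell = I^2 * R = 7.065^2 * 0.0211 = 1.0532 W
Step 3: Q_total = 60 * 1.0532 = 63.192 W
Step 4: m_dot = Q_total / (cp * dT) = 63.192 / (4186 * 9.37) = 0.001611 kg/s

0.001611 kg/s


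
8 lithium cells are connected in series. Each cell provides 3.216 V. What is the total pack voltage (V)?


With 8 cells in series at 3.216 V each, V_pack = 25.728 V

25.728 V


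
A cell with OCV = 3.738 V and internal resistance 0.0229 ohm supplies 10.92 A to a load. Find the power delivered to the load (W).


Step 1: V_terminal = OCV - I*R = 3.738 - 10.92 * 0.0229 = 3.4879 V
Step 2: P_out = V_terminal * I = 3.4879 * 10.92 = 38.09 W

38.09 W


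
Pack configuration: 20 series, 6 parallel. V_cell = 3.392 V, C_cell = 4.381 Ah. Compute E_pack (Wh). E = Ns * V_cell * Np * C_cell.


E = Ns * Vcell * Np * Ccell = 20 * 3.392 * 6 * 4.381 = 1783 Wh

1783 Wh


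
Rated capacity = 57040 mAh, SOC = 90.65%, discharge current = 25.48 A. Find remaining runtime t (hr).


Convert: C_total = 57040 mAh = 57.04 Ah
Step 1: remaining = SOC/100 * C_total = 90.65/100 * 57.04 = 51.707 Ah
Step 2: t = remaining / I = 51.707 / 25.48 = 2.029 hr

2.029 hr


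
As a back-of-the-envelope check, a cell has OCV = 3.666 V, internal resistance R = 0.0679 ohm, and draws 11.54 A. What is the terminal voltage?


IR drop = 11.54 * 0.0679 = 0.78357 V
V = 3.666 - 0.78357 = 2.882 V

2.882 V


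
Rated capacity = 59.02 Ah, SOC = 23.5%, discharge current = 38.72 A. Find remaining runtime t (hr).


Step 1: remaining = SOC/100 * C_total = 23.5/100 * 59.02 = 13.87 Ah
Step 2: t = remaining / I = 13.87 / 38.72 = 0.3582 hr

0.3582 hr


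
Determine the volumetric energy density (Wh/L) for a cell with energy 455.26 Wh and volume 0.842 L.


Volumetric ED = 455.26 Wh / 0.842 L = 540.7 Wh/L

540.7 Wh/L


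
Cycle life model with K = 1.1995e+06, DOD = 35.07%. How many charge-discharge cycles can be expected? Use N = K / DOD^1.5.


Step 1: DOD^1.5 = 35.07^1.5 = 207.68
Step 2: N = 1.1995e+06 / 207.68 = 5776 cycles

5776 cycles


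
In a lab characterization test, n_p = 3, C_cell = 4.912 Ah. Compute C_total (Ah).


Parallel capacities add: 3 * 4.912 Ah = 14.736 Ah

14.736 Ah


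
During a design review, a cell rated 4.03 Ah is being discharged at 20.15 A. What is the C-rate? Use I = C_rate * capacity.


C_rate = I / capacity = 20.15 / 4.03 = 5C

5C


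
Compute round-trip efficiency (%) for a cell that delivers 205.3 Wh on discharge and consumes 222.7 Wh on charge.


eta_e = E_dis / E_chg * 100 = 205.3 / 222.7 * 100 = 92.19%

92.19%


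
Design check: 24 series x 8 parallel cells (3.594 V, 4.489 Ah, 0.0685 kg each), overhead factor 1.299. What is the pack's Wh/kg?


Step 1: V_pack = 24 * 3.594 = 86.256 V
Step 2: C_pack = 8 * 4.489 = 35.912 Ah
Step 3: E_pack = V_pack * C_pack = 86.256 * 35.912 = 3097.6 Wh
Step 4: m_pack = 24 * 8 * 0.0685 * 1.299 = 17.084 kg
Step 5: ED = E_pack / m_pack = 3097.6 / 17.084 = 181.3 Wh/kg

181.3 Wh/kg


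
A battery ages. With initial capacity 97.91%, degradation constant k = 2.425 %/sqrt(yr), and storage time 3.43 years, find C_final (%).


sqrt(t) = sqrt(3.43) = 1.852
C_final = 97.91 - 2.425 * 1.852 = 93.42%

93.42%


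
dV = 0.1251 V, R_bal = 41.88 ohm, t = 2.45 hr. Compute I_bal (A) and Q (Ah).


First, Ohm's law: I_bal = 0.1251 V / 41.88 ohm = 0.0029871 A
Then Q = I * t = 0.0029871 A * 2.45 hr = 0.007318 Ah

I=0.0029871 A, Q=0.007318 Ah


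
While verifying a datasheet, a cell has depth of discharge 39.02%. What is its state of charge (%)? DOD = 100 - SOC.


SOC = 100 - DOD = 100 - 39.02 = 60.98%

60.98%


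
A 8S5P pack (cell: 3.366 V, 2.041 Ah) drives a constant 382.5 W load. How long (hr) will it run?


Step 1: E_pack = Ns * V_cell * Np * C_cell = 8 * 3.366 * 5 * 2.041 = 274.8 Wh
Step 2: t = E_pack / P = 274.8 / 382.5 = 0.7184 hr

0.7184 hr


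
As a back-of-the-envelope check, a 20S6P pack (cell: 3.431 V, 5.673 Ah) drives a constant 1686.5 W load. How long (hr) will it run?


Step 1: E_pack = Ns * V_cell * Np * C_cell = 20 * 3.431 * 6 * 5.673 = 2335.7 Wh
Step 2: t = E_pack / P = 2335.7 / 1686.5 = 1.385 hr

1.385 hr


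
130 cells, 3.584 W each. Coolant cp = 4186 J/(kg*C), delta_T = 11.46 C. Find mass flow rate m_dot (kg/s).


Q_total = 130 * 3.584 = 465.92 W
m_dot = Q_total / (cp * dT) = 465.92 / (4186 * 11.46) = 0.009712 kg/s

0.009712 kg/s


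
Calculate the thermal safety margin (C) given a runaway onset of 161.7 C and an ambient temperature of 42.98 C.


margin = T_onset - T_ambient = 161.7 - 42.98 = 118.72 C

118.72 C


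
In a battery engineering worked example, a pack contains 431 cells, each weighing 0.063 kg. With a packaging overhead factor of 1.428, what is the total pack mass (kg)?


Cell mass sum = 431 * 0.063 = 27.153 kg
With overhead 1.428: m_pack = 27.153 * 1.428 = 38.77 kg

38.77 kg


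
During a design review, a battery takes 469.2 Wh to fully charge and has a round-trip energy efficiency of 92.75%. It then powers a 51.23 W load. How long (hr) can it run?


Step 1: E_discharge = eta/100 * E_charge = 92.75/100 * 469.2 = 435.18 Wh
Step 2: t = E_discharge / P = 435.18 / 51.23 = 8.495 hr

8.495 hr


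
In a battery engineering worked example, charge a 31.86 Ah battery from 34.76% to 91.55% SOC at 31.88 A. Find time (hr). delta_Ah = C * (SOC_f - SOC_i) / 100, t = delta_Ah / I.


Step 1: dSOC = 91.55% - 34.76% = 56.79%
Step 2: delta_Ah = 31.86 * 56.79 / 100 = 18.093 Ah
Step 3: t = 18.093 / 31.88 = 0.5675 hr

0.5675 hr


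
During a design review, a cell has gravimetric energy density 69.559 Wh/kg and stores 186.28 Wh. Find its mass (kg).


m = E / ED = 186.28 / 69.559 = 2.678 kg

2.678 kg


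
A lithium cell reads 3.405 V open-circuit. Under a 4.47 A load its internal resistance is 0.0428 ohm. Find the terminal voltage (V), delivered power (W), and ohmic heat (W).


Step 1: V_terminal = OCV - I*R = 3.405 - 4.47 * 0.0428 = 3.2137 V
Step 2: P_out = V_terminal * I = 3.2137 * 4.47 = 14.37 W
Step 3: Q = I^2 * R = 4.47^2 * 0.0428 = 0.8552 W

V=3.2137 V, P=14.37 W, Q=0.8552 W
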